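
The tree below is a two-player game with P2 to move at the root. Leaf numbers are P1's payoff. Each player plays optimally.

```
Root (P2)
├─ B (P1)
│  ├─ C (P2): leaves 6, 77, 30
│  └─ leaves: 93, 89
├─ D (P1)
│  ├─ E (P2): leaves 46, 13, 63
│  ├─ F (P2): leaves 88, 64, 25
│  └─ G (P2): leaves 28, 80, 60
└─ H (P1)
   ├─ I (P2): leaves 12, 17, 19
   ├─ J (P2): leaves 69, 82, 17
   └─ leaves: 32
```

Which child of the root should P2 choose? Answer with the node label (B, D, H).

D

C (P2): min(6, 77, 30) = 6
B (P1): max(6, 93, 89) = 93
E (P2): min(46, 13, 63) = 13
F (P2): min(88, 64, 25) = 25
G (P2): min(28, 80, 60) = 28
D (P1): max(13, 25, 28) = 28
I (P2): min(12, 17, 19) = 12
J (P2): min(69, 82, 17) = 17
H (P1): max(12, 17, 32) = 32
Root (P2): min(93, 28, 32) = 28
P2 picks the child with the lowest value: D (value 28).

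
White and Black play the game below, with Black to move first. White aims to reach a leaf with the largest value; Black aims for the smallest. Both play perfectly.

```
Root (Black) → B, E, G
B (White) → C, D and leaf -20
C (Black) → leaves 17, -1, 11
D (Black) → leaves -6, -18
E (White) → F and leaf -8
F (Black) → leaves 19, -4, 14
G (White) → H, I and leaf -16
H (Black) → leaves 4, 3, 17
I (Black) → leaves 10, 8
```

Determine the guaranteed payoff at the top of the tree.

-4

C (Black): min(17, -1, 11) = -1
D (Black): min(-6, -18) = -18
B (White): max(-1, -18, -20) = -1
F (Black): min(19, -4, 14) = -4
E (White): max(-4, -8) = -4
H (Black): min(4, 3, 17) = 3
I (Black): min(10, 8) = 8
G (White): max(3, 8, -16) = 8
Root (Black): min(-1, -4, 8) = -4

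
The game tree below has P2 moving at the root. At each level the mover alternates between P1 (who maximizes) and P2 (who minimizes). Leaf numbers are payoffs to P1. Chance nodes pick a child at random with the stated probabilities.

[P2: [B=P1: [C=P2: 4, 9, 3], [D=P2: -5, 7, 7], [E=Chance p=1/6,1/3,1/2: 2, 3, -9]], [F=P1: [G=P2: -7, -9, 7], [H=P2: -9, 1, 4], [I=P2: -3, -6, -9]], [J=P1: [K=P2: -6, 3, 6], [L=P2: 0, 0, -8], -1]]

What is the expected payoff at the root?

-9

C (P2): min(4, 9, 3) = 3
D (P2): min(-5, 7, 7) = -5
E (Chance): 1/6·2 + 1/3·3 + 1/2·-9 = -3.17
B (P1): max(3, -5, -3.17) = 3
G (P2): min(-7, -9, 7) = -9
H (P2): min(-9, 1, 4) = -9
I (P2): min(-3, -6, -9) = -9
F (P1): max(-9, -9, -9) = -9
K (P2): min(-6, 3, 6) = -6
L (P2): min(0, 0, -8) = -8
J (P1): max(-6, -8, -1) = -1
Root (P2): min(3, -9, -1) = -9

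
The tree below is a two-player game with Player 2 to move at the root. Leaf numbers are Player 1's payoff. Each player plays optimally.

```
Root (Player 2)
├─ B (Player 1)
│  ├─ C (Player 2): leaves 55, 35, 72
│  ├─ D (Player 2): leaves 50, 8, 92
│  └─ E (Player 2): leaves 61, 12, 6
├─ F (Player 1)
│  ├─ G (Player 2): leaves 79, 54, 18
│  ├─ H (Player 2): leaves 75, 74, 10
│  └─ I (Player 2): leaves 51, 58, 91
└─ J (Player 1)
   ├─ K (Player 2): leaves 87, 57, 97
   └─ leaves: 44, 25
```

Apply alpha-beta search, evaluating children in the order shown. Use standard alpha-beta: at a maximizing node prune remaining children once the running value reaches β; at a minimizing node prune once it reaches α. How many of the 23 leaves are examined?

C [α=-∞,β=+∞]: v=35
D [α=35,β=+∞]: v=8 after child 2 ≤ α → α-cutoff, skip 1
E [α=35,β=+∞]: v=12 after child 2 ≤ α → α-cutoff, skip 1
B [α=-∞,β=+∞]: v=35
G [α=-∞,β=35]: v=18
H [α=18,β=35]: v=10
I [α=18,β=35]: v=51
F [α=-∞,β=35]: v=51
K [α=-∞,β=35]: v=57
J [α=-∞,β=35]: v=57 after child 1 ≥ β → β-cutoff, skip 2
Root [α=-∞,β=+∞]: v=35
Leaves evaluated: 19 of 23.

19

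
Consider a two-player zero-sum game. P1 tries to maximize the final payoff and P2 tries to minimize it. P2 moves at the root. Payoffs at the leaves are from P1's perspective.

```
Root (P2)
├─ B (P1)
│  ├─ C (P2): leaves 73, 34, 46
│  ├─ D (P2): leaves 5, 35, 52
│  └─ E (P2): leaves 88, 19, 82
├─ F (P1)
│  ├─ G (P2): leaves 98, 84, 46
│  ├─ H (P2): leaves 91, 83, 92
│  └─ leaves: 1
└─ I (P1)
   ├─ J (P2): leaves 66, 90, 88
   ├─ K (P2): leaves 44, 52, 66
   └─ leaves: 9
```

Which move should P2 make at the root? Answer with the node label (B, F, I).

B

C (P2): min(73, 34, 46) = 34
D (P2): min(5, 35, 52) = 5
E (P2): min(88, 19, 82) = 19
B (P1): max(34, 5, 19) = 34
G (P2): min(98, 84, 46) = 46
H (P2): min(91, 83, 92) = 83
F (P1): max(46, 83, 1) = 83
J (P2): min(66, 90, 88) = 66
K (P2): min(44, 52, 66) = 44
I (P1): max(66, 44, 9) = 66
Root (P2): min(34, 83, 66) = 34
P2 picks the child with the lowest value: B (value 34).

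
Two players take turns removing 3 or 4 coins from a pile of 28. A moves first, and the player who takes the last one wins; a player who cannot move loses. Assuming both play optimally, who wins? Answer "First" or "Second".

Mark each pile size as W (mover wins) or L (mover loses):
i:   0  1  2  3  4  5  6  7  8  9 10 11 12 13 14 15 16 17 18 19 20 21 22 23 24 25 26 27 28
     L  L  L  W  W  W  W  L  L  L  W  W  W  W  L  L  L  W  W  W  W  L  L  L  W  W  W  W  L
Position 28 is L, so the second player wins.

Second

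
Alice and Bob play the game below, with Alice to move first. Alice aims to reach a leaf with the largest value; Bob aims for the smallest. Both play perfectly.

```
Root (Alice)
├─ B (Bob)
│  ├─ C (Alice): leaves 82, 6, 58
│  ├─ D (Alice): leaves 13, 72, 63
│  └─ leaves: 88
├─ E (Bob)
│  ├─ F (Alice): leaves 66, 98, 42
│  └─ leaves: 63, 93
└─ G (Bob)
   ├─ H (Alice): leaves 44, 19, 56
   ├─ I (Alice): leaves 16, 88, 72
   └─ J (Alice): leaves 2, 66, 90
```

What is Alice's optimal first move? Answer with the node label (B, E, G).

B

C (Alice): max(82, 6, 58) = 82
D (Alice): max(13, 72, 63) = 72
B (Bob): min(82, 72, 88) = 72
F (Alice): max(66, 98, 42) = 98
E (Bob): min(98, 63, 93) = 63
H (Alice): max(44, 19, 56) = 56
I (Alice): max(16, 88, 72) = 88
J (Alice): max(2, 66, 90) = 90
G (Bob): min(56, 88, 90) = 56
Root (Alice): max(72, 63, 56) = 72
Alice picks the child with the highest value: B (value 72).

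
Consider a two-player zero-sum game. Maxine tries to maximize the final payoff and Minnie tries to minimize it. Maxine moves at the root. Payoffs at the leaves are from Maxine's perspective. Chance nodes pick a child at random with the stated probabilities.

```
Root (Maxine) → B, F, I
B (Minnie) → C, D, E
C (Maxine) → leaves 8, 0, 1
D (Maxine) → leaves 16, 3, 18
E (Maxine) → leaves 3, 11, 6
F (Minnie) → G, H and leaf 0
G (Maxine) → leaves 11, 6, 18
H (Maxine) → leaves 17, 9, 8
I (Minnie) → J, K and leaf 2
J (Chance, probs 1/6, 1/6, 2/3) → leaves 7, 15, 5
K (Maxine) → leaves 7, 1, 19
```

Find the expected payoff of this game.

8

C (Maxine): max(8, 0, 1) = 8
D (Maxine): max(16, 3, 18) = 18
E (Maxine): max(3, 11, 6) = 11
B (Minnie): min(8, 18, 11) = 8
G (Maxine): max(11, 6, 18) = 18
H (Maxine): max(17, 9, 8) = 17
F (Minnie): min(18, 17, 0) = 0
J (Chance): 1/6·7 + 1/6·15 + 2/3·5 = 7
K (Maxine): max(7, 1, 19) = 19
I (Minnie): min(7, 19, 2) = 2
Root (Maxine): max(8, 0, 2) = 8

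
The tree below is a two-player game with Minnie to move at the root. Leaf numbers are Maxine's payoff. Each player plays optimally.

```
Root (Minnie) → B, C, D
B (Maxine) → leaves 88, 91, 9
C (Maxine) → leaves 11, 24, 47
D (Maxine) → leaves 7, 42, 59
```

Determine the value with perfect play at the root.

B (Maxine): max(88, 91, 9) = 91
C (Maxine): max(11, 24, 47) = 47
D (Maxine): max(7, 42, 59) = 59
Root (Minnie): min(91, 47, 59) = 47

47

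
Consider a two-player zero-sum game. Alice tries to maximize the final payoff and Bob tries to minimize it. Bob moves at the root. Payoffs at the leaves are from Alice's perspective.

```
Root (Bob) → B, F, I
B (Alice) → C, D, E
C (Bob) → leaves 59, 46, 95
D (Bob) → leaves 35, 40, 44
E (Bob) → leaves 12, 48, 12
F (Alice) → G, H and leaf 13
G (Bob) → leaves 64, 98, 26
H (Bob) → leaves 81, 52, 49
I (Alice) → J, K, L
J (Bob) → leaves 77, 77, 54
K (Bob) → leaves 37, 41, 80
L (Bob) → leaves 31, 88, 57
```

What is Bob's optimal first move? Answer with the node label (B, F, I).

B

C (Bob): min(59, 46, 95) = 46
D (Bob): min(35, 40, 44) = 35
E (Bob): min(12, 48, 12) = 12
B (Alice): max(46, 35, 12) = 46
G (Bob): min(64, 98, 26) = 26
H (Bob): min(81, 52, 49) = 49
F (Alice): max(26, 49, 13) = 49
J (Bob): min(77, 77, 54) = 54
K (Bob): min(37, 41, 80) = 37
L (Bob): min(31, 88, 57) = 31
I (Alice): max(54, 37, 31) = 54
Root (Bob): min(46, 49, 54) = 46
Bob picks the child with the lowest value: B (value 46).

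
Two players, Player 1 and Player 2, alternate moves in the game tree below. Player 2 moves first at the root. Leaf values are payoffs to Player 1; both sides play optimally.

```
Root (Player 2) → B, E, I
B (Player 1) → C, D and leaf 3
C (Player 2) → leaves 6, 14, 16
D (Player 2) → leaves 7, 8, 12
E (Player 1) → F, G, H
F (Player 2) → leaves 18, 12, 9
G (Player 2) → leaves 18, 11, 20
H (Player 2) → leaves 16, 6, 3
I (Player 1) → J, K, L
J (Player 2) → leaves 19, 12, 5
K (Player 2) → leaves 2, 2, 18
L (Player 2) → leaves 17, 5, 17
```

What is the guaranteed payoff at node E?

11

F: min(18, 12, 9) = 9
G: min(18, 11, 20) = 11
H: min(16, 6, 3) = 3
E: max(9, 11, 3) = 11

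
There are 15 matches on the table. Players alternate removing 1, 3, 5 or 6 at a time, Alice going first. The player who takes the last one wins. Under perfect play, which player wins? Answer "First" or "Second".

Second

Mark each pile size as W (mover wins) or L (mover loses):
i:   0  1  2  3  4  5  6  7  8  9 10 11 12 13 14 15
     L  W  L  W  L  W  W  W  W  W  W  L  W  L  W  L
Position 15 is L, so the second player wins.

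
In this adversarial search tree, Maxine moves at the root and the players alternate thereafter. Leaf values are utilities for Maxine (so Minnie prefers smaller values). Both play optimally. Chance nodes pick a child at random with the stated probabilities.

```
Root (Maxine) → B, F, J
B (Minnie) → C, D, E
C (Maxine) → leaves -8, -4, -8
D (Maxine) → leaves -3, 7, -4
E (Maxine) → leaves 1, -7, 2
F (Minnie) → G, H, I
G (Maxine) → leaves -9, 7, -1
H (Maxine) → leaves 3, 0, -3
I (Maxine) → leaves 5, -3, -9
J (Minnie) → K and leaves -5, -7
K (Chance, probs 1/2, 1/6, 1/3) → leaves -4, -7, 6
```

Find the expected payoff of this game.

3

C (Maxine): max(-8, -4, -8) = -4
D (Maxine): max(-3, 7, -4) = 7
E (Maxine): max(1, -7, 2) = 2
B (Minnie): min(-4, 7, 2) = -4
G (Maxine): max(-9, 7, -1) = 7
H (Maxine): max(3, 0, -3) = 3
I (Maxine): max(5, -3, -9) = 5
F (Minnie): min(7, 3, 5) = 3
K (Chance): 1/2·-4 + 1/6·-7 + 1/3·6 = -1.17
J (Minnie): min(-1.17, -5, -7) = -7
Root (Maxine): max(-4, 3, -7) = 3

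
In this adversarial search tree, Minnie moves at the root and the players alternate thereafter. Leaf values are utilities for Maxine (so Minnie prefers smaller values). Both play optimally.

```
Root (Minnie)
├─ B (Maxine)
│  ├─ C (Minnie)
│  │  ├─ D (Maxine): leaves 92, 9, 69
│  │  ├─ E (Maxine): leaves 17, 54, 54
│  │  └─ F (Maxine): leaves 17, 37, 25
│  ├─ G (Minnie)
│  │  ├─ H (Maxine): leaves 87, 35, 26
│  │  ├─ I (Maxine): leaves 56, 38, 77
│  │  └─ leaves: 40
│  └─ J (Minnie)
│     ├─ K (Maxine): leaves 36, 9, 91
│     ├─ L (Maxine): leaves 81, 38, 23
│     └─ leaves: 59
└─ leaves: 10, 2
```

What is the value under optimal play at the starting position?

D (Maxine): max(92, 9, 69) = 92
E (Maxine): max(17, 54, 54) = 54
F (Maxine): max(17, 37, 25) = 37
C (Minnie): min(92, 54, 37) = 37
H (Maxine): max(87, 35, 26) = 87
I (Maxine): max(56, 38, 77) = 77
G (Minnie): min(87, 77, 40) = 40
K (Maxine): max(36, 9, 91) = 91
L (Maxine): max(81, 38, 23) = 81
J (Minnie): min(91, 81, 59) = 59
B (Maxine): max(37, 40, 59) = 59
Root (Minnie): min(59, 10, 2) = 2

2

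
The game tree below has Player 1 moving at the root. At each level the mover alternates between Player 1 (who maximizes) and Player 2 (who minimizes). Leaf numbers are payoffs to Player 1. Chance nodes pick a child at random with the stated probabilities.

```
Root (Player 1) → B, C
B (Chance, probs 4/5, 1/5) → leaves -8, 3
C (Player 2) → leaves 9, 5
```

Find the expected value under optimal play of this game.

5

B (Chance): 4/5·-8 + 1/5·3 = -5.8
C (Player 2): min(9, 5) = 5
Root (Player 1): max(-5.8, 5) = 5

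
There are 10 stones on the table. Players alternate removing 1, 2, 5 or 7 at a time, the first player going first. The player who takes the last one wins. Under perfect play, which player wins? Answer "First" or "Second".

First

Mark each pile size as W (mover wins) or L (mover loses):
i:   0  1  2  3  4  5  6  7  8  9 10
     L  W  W  L  W  W  L  W  W  L  W
Position 10 is W, so the first player wins.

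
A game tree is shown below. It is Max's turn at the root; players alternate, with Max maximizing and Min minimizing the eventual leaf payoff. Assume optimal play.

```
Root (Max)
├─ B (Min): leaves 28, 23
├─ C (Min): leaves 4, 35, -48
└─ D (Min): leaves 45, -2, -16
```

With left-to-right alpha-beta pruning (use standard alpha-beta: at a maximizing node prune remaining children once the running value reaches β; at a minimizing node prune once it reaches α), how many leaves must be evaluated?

B [α=-∞,β=+∞]: v=23
C [α=23,β=+∞]: v=4 after child 1 ≤ α → α-cutoff, skip 2
D [α=23,β=+∞]: v=-2 after child 2 ≤ α → α-cutoff, skip 1
Root [α=-∞,β=+∞]: v=23
Leaves evaluated: 5 of 8.

5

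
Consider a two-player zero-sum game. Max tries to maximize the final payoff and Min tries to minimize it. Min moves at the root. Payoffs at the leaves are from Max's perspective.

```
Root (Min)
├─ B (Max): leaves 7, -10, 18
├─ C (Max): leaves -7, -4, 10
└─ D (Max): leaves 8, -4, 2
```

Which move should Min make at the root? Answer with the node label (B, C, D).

D

B (Max): max(7, -10, 18) = 18
C (Max): max(-7, -4, 10) = 10
D (Max): max(8, -4, 2) = 8
Root (Min): min(18, 10, 8) = 8
Min picks the child with the lowest value: D (value 8).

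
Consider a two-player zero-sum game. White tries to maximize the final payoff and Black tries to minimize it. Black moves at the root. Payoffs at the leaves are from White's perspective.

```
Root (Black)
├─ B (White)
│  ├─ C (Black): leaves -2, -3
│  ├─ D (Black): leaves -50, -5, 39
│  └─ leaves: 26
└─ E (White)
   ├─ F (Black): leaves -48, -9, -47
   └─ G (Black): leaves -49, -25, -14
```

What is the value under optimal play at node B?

C: min(-2, -3) = -3
D: min(-50, -5, 39) = -50
B: max(-3, -50, 26) = 26

26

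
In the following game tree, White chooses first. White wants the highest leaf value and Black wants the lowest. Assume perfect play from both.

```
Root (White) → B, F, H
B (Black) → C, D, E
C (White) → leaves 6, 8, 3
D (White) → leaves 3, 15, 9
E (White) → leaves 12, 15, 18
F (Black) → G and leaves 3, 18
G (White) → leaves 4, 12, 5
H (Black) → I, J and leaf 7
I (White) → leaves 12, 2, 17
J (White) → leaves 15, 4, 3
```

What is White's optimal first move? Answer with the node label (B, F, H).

C (White): max(6, 8, 3) = 8
D (White): max(3, 15, 9) = 15
E (White): max(12, 15, 18) = 18
B (Black): min(8, 15, 18) = 8
G (White): max(4, 12, 5) = 12
F (Black): min(12, 3, 18) = 3
I (White): max(12, 2, 17) = 17
J (White): max(15, 4, 3) = 15
H (Black): min(17, 15, 7) = 7
Root (White): max(8, 3, 7) = 8
White picks the child with the highest value: B (value 8).

B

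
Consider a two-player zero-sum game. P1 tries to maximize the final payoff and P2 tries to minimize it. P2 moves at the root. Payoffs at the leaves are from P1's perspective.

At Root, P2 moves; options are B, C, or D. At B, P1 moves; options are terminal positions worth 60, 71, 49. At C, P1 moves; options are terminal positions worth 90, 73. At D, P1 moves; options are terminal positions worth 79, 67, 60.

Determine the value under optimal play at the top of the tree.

71

B (P1): max(60, 71, 49) = 71
C (P1): max(90, 73) = 90
D (P1): max(79, 67, 60) = 79
Root (P2): min(71, 90, 79) = 71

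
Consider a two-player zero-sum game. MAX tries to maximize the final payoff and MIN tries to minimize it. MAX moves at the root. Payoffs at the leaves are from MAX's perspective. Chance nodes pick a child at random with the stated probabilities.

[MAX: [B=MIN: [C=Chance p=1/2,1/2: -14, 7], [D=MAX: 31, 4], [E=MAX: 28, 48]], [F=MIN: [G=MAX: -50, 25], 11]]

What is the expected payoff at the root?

C (Chance): 1/2·-14 + 1/2·7 = -3.5
D (MAX): max(31, 4) = 31
E (MAX): max(28, 48) = 48
B (MIN): min(-3.5, 31, 48) = -3.5
G (MAX): max(-50, 25) = 25
F (MIN): min(25, 11) = 11
Root (MAX): max(-3.5, 11) = 11

11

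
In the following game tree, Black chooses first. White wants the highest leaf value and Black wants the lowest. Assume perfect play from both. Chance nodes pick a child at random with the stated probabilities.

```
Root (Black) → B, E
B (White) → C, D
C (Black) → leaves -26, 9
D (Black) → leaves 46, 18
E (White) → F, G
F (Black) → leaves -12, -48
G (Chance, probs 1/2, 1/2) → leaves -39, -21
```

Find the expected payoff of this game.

-30

C (Black): min(-26, 9) = -26
D (Black): min(46, 18) = 18
B (White): max(-26, 18) = 18
F (Black): min(-12, -48) = -48
G (Chance): 1/2·-39 + 1/2·-21 = -30
E (White): max(-48, -30) = -30
Root (Black): min(18, -30) = -30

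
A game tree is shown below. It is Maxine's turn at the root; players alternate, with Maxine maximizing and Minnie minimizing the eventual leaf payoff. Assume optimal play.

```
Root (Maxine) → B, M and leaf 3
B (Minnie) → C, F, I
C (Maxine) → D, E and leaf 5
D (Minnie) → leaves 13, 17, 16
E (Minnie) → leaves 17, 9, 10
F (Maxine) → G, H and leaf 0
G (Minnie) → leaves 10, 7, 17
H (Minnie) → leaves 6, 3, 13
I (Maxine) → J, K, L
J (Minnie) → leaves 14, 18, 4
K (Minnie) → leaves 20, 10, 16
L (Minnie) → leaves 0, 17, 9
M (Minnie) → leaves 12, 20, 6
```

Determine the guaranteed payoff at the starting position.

D (Minnie): min(13, 17, 16) = 13
E (Minnie): min(17, 9, 10) = 9
C (Maxine): max(13, 9, 5) = 13
G (Minnie): min(10, 7, 17) = 7
H (Minnie): min(6, 3, 13) = 3
F (Maxine): max(7, 3, 0) = 7
J (Minnie): min(14, 18, 4) = 4
K (Minnie): min(20, 10, 16) = 10
L (Minnie): min(0, 17, 9) = 0
I (Maxine): max(4, 10, 0) = 10
B (Minnie): min(13, 7, 10) = 7
M (Minnie): min(12, 20, 6) = 6
Root (Maxine): max(7, 6, 3) = 7

7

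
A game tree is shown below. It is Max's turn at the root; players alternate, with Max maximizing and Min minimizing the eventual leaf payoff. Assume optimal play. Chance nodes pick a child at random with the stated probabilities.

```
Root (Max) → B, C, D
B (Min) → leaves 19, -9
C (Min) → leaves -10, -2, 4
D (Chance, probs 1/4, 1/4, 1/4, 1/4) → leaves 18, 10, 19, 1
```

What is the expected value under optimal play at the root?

12

B (Min): min(19, -9) = -9
C (Min): min(-10, -2, 4) = -10
D (Chance): 1/4·18 + 1/4·10 + 1/4·19 + 1/4·1 = 12
Root (Max): max(-9, -10, 12) = 12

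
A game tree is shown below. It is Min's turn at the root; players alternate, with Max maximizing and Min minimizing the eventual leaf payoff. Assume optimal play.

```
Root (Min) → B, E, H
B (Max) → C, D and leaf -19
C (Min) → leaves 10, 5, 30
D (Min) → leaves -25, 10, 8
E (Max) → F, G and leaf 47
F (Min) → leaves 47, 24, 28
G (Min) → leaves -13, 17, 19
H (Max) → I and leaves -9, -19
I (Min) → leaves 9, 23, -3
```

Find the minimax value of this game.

-3

C (Min): min(10, 5, 30) = 5
D (Min): min(-25, 10, 8) = -25
B (Max): max(5, -25, -19) = 5
F (Min): min(47, 24, 28) = 24
G (Min): min(-13, 17, 19) = -13
E (Max): max(24, -13, 47) = 47
I (Min): min(9, 23, -3) = -3
H (Max): max(-3, -9, -19) = -3
Root (Min): min(5, 47, -3) = -3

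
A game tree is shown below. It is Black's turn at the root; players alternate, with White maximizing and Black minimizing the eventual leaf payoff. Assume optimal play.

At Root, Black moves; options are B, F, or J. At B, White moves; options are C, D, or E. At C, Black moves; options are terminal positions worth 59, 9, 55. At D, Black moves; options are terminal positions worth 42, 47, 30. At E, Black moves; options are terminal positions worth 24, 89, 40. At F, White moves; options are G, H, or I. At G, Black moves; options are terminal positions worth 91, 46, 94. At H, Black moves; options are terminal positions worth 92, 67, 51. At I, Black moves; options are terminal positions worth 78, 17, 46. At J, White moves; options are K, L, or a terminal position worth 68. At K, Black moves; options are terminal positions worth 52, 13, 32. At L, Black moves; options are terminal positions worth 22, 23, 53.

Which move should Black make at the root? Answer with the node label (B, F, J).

C (Black): min(59, 9, 55) = 9
D (Black): min(42, 47, 30) = 30
E (Black): min(24, 89, 40) = 24
B (White): max(9, 30, 24) = 30
G (Black): min(91, 46, 94) = 46
H (Black): min(92, 67, 51) = 51
I (Black): min(78, 17, 46) = 17
F (White): max(46, 51, 17) = 51
K (Black): min(52, 13, 32) = 13
L (Black): min(22, 23, 53) = 22
J (White): max(13, 22, 68) = 68
Root (Black): min(30, 51, 68) = 30
Black picks the child with the lowest value: B (value 30).

B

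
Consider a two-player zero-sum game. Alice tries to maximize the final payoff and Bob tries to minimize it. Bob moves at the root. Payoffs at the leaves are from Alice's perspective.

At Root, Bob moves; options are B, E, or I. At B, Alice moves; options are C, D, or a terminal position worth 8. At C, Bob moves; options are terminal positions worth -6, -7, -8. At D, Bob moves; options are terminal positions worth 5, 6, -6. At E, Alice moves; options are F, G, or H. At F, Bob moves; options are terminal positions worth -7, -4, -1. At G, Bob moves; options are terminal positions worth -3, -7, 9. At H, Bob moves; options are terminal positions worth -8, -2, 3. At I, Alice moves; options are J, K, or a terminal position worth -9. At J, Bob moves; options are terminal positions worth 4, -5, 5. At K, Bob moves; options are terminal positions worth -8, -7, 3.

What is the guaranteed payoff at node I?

J: min(4, -5, 5) = -5
K: min(-8, -7, 3) = -8
I: max(-5, -8, -9) = -5

-5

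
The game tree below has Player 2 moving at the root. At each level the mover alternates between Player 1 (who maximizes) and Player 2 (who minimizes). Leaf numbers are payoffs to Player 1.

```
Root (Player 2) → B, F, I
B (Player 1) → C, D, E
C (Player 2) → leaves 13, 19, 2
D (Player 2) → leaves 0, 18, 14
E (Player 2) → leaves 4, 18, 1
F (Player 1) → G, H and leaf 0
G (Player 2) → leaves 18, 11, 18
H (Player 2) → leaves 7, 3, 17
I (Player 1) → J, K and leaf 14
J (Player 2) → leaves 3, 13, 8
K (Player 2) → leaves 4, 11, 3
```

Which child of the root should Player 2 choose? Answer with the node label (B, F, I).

B

C (Player 2): min(13, 19, 2) = 2
D (Player 2): min(0, 18, 14) = 0
E (Player 2): min(4, 18, 1) = 1
B (Player 1): max(2, 0, 1) = 2
G (Player 2): min(18, 11, 18) = 11
H (Player 2): min(7, 3, 17) = 3
F (Player 1): max(11, 3, 0) = 11
J (Player 2): min(3, 13, 8) = 3
K (Player 2): min(4, 11, 3) = 3
I (Player 1): max(3, 3, 14) = 14
Root (Player 2): min(2, 11, 14) = 2
Player 2 picks the child with the lowest value: B (value 2).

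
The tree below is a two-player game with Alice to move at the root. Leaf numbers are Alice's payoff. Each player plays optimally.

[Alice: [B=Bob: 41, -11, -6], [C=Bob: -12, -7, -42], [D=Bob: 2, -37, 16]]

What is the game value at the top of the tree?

-11

B (Bob): min(41, -11, -6) = -11
C (Bob): min(-12, -7, -42) = -42
D (Bob): min(2, -37, 16) = -37
Root (Alice): max(-11, -42, -37) = -11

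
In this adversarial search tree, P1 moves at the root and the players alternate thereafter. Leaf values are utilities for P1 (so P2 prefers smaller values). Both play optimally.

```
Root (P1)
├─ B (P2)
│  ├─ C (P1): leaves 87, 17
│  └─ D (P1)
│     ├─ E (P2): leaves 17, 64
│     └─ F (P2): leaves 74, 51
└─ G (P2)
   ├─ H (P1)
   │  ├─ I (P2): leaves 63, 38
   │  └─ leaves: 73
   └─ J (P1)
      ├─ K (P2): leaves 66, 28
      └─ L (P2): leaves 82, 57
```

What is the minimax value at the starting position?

C (P1): max(87, 17) = 87
E (P2): min(17, 64) = 17
F (P2): min(74, 51) = 51
D (P1): max(17, 51) = 51
B (P2): min(87, 51) = 51
I (P2): min(63, 38) = 38
H (P1): max(38, 73) = 73
K (P2): min(66, 28) = 28
L (P2): min(82, 57) = 57
J (P1): max(28, 57) = 57
G (P2): min(73, 57) = 57
Root (P1): max(51, 57) = 57

57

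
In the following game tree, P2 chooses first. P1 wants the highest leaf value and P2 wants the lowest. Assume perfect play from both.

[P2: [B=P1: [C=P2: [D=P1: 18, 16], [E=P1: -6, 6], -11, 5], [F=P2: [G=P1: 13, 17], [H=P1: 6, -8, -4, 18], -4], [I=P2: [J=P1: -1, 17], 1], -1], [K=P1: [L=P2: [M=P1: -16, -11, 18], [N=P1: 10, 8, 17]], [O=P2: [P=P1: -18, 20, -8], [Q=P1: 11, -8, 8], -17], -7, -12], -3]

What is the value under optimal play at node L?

17

M: max(-16, -11, 18) = 18
N: max(10, 8, 17) = 17
L: min(18, 17) = 17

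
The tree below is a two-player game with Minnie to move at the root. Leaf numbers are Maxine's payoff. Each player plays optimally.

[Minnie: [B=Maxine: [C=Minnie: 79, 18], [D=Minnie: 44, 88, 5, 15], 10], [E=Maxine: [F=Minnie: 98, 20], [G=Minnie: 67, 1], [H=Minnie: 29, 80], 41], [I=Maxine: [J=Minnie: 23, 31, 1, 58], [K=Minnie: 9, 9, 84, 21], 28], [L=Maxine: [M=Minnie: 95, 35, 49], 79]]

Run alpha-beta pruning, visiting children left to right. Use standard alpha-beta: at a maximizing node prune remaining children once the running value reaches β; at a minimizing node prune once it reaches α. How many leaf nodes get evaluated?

20

C [α=-∞,β=+∞]: v=18
D [α=18,β=+∞]: v=5 after child 3 ≤ α → α-cutoff, skip 1
B [α=-∞,β=+∞]: v=18
F [α=-∞,β=18]: v=20
E [α=-∞,β=18]: v=20 after child 1 ≥ β → β-cutoff, skip 3
J [α=-∞,β=18]: v=1
K [α=1,β=18]: v=9
I [α=-∞,β=18]: v=28
M [α=-∞,β=18]: v=35
L [α=-∞,β=18]: v=35 after child 1 ≥ β → β-cutoff, skip 1
Root [α=-∞,β=+∞]: v=18
Leaves evaluated: 20 of 27.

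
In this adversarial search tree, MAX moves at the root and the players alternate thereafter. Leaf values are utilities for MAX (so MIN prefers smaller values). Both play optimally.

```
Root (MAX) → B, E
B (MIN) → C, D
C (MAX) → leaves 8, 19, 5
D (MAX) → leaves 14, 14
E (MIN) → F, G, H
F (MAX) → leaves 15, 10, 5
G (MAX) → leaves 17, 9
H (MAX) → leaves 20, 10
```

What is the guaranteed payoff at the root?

15

C (MAX): max(8, 19, 5) = 19
D (MAX): max(14, 14) = 14
B (MIN): min(19, 14) = 14
F (MAX): max(15, 10, 5) = 15
G (MAX): max(17, 9) = 17
H (MAX): max(20, 10) = 20
E (MIN): min(15, 17, 20) = 15
Root (MAX): max(14, 15) = 15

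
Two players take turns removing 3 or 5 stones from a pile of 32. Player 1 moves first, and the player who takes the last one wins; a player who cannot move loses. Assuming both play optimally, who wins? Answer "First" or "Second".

Mark each pile size as W (mover wins) or L (mover loses):
i:   0  1  2  3  4  5  6  7  8  9 10 11 12 13 14 15 16 17 18 19 20 21 22 23 24 25 26 27 28 29 30 31 32
     L  L  L  W  W  W  W  W  L  L  L  W  W  W  W  W  L  L  L  W  W  W  W  W  L  L  L  W  W  W  W  W  L
Position 32 is L, so the second player wins.

Second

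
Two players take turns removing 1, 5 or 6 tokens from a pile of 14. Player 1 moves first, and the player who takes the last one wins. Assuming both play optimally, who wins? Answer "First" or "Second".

First

Mark each pile size as W (mover wins) or L (mover loses):
i:   0  1  2  3  4  5  6  7  8  9 10 11 12 13 14
     L  W  L  W  L  W  W  W  W  W  W  L  W  L  W
Position 14 is W, so the first player wins.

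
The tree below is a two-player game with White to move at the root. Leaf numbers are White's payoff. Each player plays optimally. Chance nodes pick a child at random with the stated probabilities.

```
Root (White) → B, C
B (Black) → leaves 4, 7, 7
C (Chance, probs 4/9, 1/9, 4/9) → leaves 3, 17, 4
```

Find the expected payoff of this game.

5

B (Black): min(4, 7, 7) = 4
C (Chance): 4/9·3 + 1/9·17 + 4/9·4 = 5
Root (White): max(4, 5) = 5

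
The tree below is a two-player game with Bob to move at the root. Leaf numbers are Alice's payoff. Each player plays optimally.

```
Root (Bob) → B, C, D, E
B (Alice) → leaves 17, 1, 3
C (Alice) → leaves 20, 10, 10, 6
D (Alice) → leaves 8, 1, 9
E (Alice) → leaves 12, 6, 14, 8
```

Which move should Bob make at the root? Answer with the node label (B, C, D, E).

D

B (Alice): max(17, 1, 3) = 17
C (Alice): max(20, 10, 10, 6) = 20
D (Alice): max(8, 1, 9) = 9
E (Alice): max(12, 6, 14, 8) = 14
Root (Bob): min(17, 20, 9, 14) = 9
Bob picks the child with the lowest value: D (value 9).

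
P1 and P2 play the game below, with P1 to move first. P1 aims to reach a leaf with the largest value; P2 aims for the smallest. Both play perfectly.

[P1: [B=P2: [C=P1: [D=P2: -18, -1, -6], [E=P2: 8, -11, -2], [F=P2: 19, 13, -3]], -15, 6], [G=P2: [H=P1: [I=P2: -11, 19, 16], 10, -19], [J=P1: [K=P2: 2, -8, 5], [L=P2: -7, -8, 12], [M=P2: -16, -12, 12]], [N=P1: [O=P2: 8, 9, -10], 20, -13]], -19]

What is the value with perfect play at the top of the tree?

-8

D (P2): min(-18, -1, -6) = -18
E (P2): min(8, -11, -2) = -11
F (P2): min(19, 13, -3) = -3
C (P1): max(-18, -11, -3) = -3
B (P2): min(-3, -15, 6) = -15
I (P2): min(-11, 19, 16) = -11
H (P1): max(-11, 10, -19) = 10
K (P2): min(2, -8, 5) = -8
L (P2): min(-7, -8, 12) = -8
M (P2): min(-16, -12, 12) = -16
J (P1): max(-8, -8, -16) = -8
O (P2): min(8, 9, -10) = -10
N (P1): max(-10, 20, -13) = 20
G (P2): min(10, -8, 20) = -8
Root (P1): max(-15, -8, -19) = -8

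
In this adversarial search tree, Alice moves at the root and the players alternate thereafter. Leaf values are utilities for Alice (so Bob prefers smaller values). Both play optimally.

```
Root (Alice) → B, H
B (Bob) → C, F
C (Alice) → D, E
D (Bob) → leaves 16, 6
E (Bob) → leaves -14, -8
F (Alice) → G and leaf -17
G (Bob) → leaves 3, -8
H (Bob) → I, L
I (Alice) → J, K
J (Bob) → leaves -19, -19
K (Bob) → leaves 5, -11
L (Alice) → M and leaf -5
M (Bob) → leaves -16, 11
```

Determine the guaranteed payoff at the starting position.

-8

D (Bob): min(16, 6) = 6
E (Bob): min(-14, -8) = -14
C (Alice): max(6, -14) = 6
G (Bob): min(3, -8) = -8
F (Alice): max(-8, -17) = -8
B (Bob): min(6, -8) = -8
J (Bob): min(-19, -19) = -19
K (Bob): min(5, -11) = -11
I (Alice): max(-19, -11) = -11
M (Bob): min(-16, 11) = -16
L (Alice): max(-16, -5) = -5
H (Bob): min(-11, -5) = -11
Root (Alice): max(-8, -11) = -8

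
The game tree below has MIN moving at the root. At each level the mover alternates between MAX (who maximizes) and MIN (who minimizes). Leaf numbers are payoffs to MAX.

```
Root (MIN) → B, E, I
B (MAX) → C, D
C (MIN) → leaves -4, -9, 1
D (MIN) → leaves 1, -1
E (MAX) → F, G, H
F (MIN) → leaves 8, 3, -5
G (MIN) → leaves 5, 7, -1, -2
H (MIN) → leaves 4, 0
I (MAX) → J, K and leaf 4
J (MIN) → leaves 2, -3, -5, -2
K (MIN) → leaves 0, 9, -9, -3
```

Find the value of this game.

-1

C (MIN): min(-4, -9, 1) = -9
D (MIN): min(1, -1) = -1
B (MAX): max(-9, -1) = -1
F (MIN): min(8, 3, -5) = -5
G (MIN): min(5, 7, -1, -2) = -2
H (MIN): min(4, 0) = 0
E (MAX): max(-5, -2, 0) = 0
J (MIN): min(2, -3, -5, -2) = -5
K (MIN): min(0, 9, -9, -3) = -9
I (MAX): max(-5, -9, 4) = 4
Root (MIN): min(-1, 0, 4) = -1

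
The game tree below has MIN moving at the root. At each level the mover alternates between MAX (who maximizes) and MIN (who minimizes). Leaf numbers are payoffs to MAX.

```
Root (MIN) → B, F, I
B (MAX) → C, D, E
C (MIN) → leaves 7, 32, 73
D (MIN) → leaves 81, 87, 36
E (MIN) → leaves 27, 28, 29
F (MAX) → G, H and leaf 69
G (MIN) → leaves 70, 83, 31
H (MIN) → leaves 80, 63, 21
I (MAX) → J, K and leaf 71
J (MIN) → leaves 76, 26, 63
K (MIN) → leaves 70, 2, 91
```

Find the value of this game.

C (MIN): min(7, 32, 73) = 7
D (MIN): min(81, 87, 36) = 36
E (MIN): min(27, 28, 29) = 27
B (MAX): max(7, 36, 27) = 36
G (MIN): min(70, 83, 31) = 31
H (MIN): min(80, 63, 21) = 21
F (MAX): max(31, 21, 69) = 69
J (MIN): min(76, 26, 63) = 26
K (MIN): min(70, 2, 91) = 2
I (MAX): max(26, 2, 71) = 71
Root (MIN): min(36, 69, 71) = 36

36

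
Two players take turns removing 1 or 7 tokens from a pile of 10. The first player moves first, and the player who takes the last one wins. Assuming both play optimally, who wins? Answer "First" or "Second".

Second

Positions where the player to move wins (W) vs loses (L):
i:   0  1  2  3  4  5  6  7  8  9 10
     L  W  L  W  L  W  L  W  L  W  L
Position 10 is L, so the second player wins.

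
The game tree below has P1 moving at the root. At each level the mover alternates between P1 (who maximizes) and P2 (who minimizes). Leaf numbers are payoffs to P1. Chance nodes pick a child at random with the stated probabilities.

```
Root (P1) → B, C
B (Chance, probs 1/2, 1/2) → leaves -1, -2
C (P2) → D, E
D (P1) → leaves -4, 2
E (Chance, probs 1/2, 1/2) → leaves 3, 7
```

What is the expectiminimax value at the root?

B (Chance): 1/2·-1 + 1/2·-2 = -1.5
D (P1): max(-4, 2) = 2
E (Chance): 1/2·3 + 1/2·7 = 5
C (P2): min(2, 5) = 2
Root (P1): max(-1.5, 2) = 2

2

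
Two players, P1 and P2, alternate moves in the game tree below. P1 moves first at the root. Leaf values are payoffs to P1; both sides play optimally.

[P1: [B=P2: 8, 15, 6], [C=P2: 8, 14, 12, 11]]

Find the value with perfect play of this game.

8

B (P2): min(8, 15, 6) = 6
C (P2): min(8, 14, 12, 11) = 8
Root (P1): max(6, 8) = 8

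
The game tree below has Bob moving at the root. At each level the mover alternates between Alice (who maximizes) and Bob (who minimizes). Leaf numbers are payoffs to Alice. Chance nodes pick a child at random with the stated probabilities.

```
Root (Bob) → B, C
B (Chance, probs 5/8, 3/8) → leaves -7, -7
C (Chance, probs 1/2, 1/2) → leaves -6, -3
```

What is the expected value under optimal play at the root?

-7

B (Chance): 5/8·-7 + 3/8·-7 = -7
C (Chance): 1/2·-6 + 1/2·-3 = -4.5
Root (Bob): min(-7, -4.5) = -7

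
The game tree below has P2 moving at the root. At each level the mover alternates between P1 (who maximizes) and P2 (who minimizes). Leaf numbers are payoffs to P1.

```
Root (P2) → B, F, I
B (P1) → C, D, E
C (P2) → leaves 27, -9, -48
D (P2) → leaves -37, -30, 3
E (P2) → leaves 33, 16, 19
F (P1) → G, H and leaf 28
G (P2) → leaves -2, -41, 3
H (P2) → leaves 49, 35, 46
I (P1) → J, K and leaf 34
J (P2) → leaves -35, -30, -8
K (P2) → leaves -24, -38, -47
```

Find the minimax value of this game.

16

C (P2): min(27, -9, -48) = -48
D (P2): min(-37, -30, 3) = -37
E (P2): min(33, 16, 19) = 16
B (P1): max(-48, -37, 16) = 16
G (P2): min(-2, -41, 3) = -41
H (P2): min(49, 35, 46) = 35
F (P1): max(-41, 35, 28) = 35
J (P2): min(-35, -30, -8) = -35
K (P2): min(-24, -38, -47) = -47
I (P1): max(-35, -47, 34) = 34
Root (P2): min(16, 35, 34) = 16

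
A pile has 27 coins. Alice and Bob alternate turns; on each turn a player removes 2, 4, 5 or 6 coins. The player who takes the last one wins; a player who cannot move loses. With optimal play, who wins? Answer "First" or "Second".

First

Mark each pile size as W (mover wins) or L (mover loses):
i:   0  1  2  3  4  5  6  7  8  9 10 11 12 13 14 15 16 17 18 19 20 21 22 23 24 25 26 27
     L  L  W  W  W  W  W  W  L  L  W  W  W  W  W  W  L  L  W  W  W  W  W  W  L  L  W  W
Position 27 is W, so the first player wins.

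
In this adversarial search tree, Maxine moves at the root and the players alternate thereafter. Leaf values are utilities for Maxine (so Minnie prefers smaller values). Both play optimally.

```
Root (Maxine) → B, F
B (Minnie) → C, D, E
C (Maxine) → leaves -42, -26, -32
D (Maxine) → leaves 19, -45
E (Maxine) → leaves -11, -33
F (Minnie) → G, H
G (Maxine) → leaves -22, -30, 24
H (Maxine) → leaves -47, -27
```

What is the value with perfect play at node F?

-27

G: max(-22, -30, 24) = 24
H: max(-47, -27) = -27
F: min(24, -27) = -27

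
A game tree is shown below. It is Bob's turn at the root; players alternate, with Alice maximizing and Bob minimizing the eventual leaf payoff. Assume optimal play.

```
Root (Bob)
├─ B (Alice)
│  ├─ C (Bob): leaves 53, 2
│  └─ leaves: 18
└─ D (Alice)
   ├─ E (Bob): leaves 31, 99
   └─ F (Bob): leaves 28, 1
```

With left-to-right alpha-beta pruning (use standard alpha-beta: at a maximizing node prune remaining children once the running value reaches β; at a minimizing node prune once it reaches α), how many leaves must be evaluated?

C [α=-∞,β=+∞]: v=2
B [α=-∞,β=+∞]: v=18
E [α=-∞,β=18]: v=31
D [α=-∞,β=18]: v=31 after child 1 ≥ β → β-cutoff, skip 1
Root [α=-∞,β=+∞]: v=18
Leaves evaluated: 5 of 7.

5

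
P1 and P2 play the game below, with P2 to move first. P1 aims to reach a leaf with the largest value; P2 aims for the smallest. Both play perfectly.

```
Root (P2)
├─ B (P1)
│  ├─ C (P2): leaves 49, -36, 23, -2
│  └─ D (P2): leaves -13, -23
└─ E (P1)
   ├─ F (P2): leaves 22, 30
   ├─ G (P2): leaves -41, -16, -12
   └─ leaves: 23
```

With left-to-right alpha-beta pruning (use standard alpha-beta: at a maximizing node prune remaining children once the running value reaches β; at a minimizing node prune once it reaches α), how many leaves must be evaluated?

C [α=-∞,β=+∞]: v=-36
D [α=-36,β=+∞]: v=-23
B [α=-∞,β=+∞]: v=-23
F [α=-∞,β=-23]: v=22
E [α=-∞,β=-23]: v=22 after child 1 ≥ β → β-cutoff, skip 2
Root [α=-∞,β=+∞]: v=-23
Leaves evaluated: 8 of 12.

8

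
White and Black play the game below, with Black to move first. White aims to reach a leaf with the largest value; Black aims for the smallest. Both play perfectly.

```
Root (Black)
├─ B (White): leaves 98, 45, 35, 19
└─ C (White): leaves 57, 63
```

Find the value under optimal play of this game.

B (White): max(98, 45, 35, 19) = 98
C (White): max(57, 63) = 63
Root (Black): min(98, 63) = 63

63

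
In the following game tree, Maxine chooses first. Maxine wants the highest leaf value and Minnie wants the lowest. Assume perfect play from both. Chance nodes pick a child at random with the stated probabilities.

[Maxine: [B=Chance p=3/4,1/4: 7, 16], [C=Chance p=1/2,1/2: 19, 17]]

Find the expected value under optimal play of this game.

B (Chance): 3/4·7 + 1/4·16 = 9.25
C (Chance): 1/2·19 + 1/2·17 = 18
Root (Maxine): max(9.25, 18) = 18

18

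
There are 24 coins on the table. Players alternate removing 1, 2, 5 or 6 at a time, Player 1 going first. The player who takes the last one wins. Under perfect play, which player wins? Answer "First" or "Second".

Mark each pile size as W (mover wins) or L (mover loses):
i:   0  1  2  3  4  5  6  7  8  9 10 11 12 13 14 15 16 17 18 19 20 21 22 23 24
     L  W  W  L  W  W  W  L  W  W  L  W  W  W  L  W  W  L  W  W  W  L  W  W  L
Position 24 is L, so the second player wins.

Second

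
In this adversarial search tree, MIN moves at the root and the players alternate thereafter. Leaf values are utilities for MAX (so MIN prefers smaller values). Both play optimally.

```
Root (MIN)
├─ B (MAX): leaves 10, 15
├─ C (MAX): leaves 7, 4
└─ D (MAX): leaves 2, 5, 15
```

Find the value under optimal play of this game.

7

B (MAX): max(10, 15) = 15
C (MAX): max(7, 4) = 7
D (MAX): max(2, 5, 15) = 15
Root (MIN): min(15, 7, 15) = 7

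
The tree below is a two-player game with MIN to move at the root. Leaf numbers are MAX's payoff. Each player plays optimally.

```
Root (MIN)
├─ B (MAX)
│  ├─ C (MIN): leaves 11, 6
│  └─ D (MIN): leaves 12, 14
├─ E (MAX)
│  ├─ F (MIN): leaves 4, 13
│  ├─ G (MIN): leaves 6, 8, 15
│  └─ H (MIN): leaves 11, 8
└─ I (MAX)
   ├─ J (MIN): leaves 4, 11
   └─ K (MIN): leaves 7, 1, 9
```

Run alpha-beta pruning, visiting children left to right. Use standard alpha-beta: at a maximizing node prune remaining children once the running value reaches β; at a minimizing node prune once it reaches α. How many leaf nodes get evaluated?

15

C [α=-∞,β=+∞]: v=6
D [α=6,β=+∞]: v=12
B [α=-∞,β=+∞]: v=12
F [α=-∞,β=12]: v=4
G [α=4,β=12]: v=6
H [α=6,β=12]: v=8
E [α=-∞,β=12]: v=8
J [α=-∞,β=8]: v=4
K [α=4,β=8]: v=1 after child 2 ≤ α → α-cutoff, skip 1
I [α=-∞,β=8]: v=4
Root [α=-∞,β=+∞]: v=4
Leaves evaluated: 15 of 16.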